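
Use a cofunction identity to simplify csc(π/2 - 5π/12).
csc(π/2 - 5π/12) = sec(5π/12)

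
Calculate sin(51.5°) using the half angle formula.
sin(51.5°) = √((1 - cos 103°)/2) = 0.7826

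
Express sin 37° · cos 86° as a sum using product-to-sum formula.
sin 37° cos 86° = (1/2)[sin(37°+86°) + sin(37°-86°)]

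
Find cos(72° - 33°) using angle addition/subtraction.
cos(72° - 33°) = cos 72° cos 33° + sin 72° sin 33° = 0.7771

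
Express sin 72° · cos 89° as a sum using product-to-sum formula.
sin 72° cos 89° = (1/2)[sin(72°+89°) + sin(72°-89°)]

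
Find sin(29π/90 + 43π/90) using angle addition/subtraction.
sin(29π/90 + 43π/90) = sin 29π/90 cos 43π/90 + cos 29π/90 sin 43π/90 = 0.5878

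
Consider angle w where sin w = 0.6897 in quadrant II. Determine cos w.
cos w = ±√(1 - sin²w) = -0.7241 (negative in QII)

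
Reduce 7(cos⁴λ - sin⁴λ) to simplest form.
7(cos⁴λ - sin⁴λ) = 7(cos(2λ)) (using Factoring + double angle)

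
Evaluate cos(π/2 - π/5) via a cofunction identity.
cos(π/2 - π/5) = sin(π/5) = 0.5878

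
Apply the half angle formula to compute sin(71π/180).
sin(71π/180) = √((1 - cos 71π/90)/2) = 0.9455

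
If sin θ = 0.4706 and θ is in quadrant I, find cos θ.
cos θ = 0.8823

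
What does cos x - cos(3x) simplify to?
cos x - cos(3x) = 2 sin(2x) sin x (using Sum-to-product)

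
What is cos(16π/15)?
cos(16π/15) = -0.9781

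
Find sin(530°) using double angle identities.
sin(530°) = 2 sin 265° cos 265° = 0.1736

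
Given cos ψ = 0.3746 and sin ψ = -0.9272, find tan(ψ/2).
tan(ψ/2) = sin ψ / (1 + cos ψ) = -0.6745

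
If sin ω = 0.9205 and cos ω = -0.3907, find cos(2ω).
cos(2ω) = cos²ω - sin²ω = -0.6947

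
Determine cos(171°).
cos(171°) = -0.9877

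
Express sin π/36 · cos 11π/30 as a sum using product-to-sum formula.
sin π/36 cos 11π/30 = (1/2)[sin(π/36+11π/30) + sin(π/36-11π/30)]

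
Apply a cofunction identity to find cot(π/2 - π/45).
cot(π/2 - π/45) = tan(π/45) = 0.06993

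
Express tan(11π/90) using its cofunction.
tan(11π/90) = cot(π/2 - 11π/90) = cot(17π/45)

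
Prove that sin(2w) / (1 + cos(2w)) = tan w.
LHS = 2 sin w cos w / (2cos²w) = sin w/cos w = tan w = RHS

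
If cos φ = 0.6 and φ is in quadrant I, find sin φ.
sin φ = 0.8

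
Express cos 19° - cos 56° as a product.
cos 19° - cos 56° = -2 sin(37.5°) sin(-18.5°)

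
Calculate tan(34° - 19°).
tan(34° - 19°) = (tan 34° - tan 19°)/(1 + tan 34° tan 19°) = 2-√3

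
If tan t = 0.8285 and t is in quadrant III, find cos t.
cos t = -0.77 (using tan²t + 1 = sec²t)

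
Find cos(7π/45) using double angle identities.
cos(7π/45) = cos²7π/90 - sin²7π/90 = 0.8829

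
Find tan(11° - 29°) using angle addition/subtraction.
tan(11° - 29°) = (tan 11° - tan 29°)/(1 + tan 11° tan 29°) = -0.3249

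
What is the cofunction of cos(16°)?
cos(16°) = sin(90° - 16°) = sin(74°)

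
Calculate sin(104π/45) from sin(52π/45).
sin(104π/45) = 2 sin 52π/45 cos 52π/45 = 0.829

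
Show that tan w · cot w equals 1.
LHS = (sin w/cos w) · (cos w/sin w) = 1 = RHS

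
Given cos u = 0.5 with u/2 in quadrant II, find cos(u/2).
cos(u/2) = ±√((1 + cos u)/2); negative since u/2 ∈ QII, so cos(u/2) = -√3/2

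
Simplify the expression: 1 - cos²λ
1 - cos²λ = sin²λ (using Pythagorean identity)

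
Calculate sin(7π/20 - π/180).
sin(7π/20 - π/180) = sin 7π/20 cos π/180 - cos 7π/20 sin π/180 = 0.8829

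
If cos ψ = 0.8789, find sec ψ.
sec ψ = 1/cos ψ = 1.138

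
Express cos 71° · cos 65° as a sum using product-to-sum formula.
cos 71° cos 65° = (1/2)[cos(71°-65°) + cos(71°+65°)]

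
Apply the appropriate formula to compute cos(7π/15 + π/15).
cos(7π/15 + π/15) = cos 7π/15 cos π/15 - sin 7π/15 sin π/15 = -0.1045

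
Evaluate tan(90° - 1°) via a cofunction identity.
tan(90° - 1°) = cot(1°) = 57.29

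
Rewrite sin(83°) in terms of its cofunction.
sin(83°) = cos(90° - 83°) = cos(7°)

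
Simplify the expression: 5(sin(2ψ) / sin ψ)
5(sin(2ψ) / sin ψ) = 5(2 cos ψ) (using Double angle)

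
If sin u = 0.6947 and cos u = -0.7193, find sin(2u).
sin(2u) = 2 sin u cos u = -0.9994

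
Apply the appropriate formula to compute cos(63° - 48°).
cos(63° - 48°) = cos 63° cos 48° + sin 63° sin 48° = (√6+√2)/4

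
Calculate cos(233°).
cos(233°) = -0.6018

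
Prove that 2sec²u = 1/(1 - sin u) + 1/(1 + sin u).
RHS = [(1 + sin u) + (1 - sin u)] / [(1 - sin u)(1 + sin u)] = 2/(1 - sin²u) = 2/cos²u = 2sec²u = LHS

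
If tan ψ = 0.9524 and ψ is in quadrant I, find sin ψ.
sin ψ = 0.6897 (using tan²ψ + 1 = sec²ψ)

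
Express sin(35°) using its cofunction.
sin(35°) = cos(90° - 35°) = cos(55°)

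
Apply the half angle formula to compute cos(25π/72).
cos(25π/72) = √((1 + cos 25π/36)/2) = 0.4617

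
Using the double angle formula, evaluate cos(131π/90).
cos(131π/90) = cos²131π/180 - sin²131π/180 = -0.1392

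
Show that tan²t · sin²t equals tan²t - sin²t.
RHS = sin²t/cos²t - sin²t = sin²t(1/cos²t - 1) = sin²t · (1 - cos²t)/cos²t = sin²t · sin²t/cos²t = sin²t · tan²t = LHS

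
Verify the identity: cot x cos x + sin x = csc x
LHS = cos²x/sin x + sin x = (cos²x + sin²x)/sin x = 1/sin x = csc x = RHS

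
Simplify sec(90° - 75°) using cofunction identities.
sec(90° - 75°) = csc(75°)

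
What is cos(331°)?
cos(331°) = 0.8746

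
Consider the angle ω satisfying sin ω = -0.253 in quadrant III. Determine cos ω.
cos ω = ±√(1 - sin²ω) = -0.9675 (negative in QIII)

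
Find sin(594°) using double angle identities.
sin(594°) = 2 sin 297° cos 297° = -0.809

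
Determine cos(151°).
cos(151°) = -0.8746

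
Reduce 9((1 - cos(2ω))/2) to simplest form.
9((1 - cos(2ω))/2) = 9(sin²ω) (using Power reduction)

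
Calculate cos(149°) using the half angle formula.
cos(149°) = -√((1 + cos 298°)/2) = -0.8572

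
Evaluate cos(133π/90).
cos(133π/90) = -0.06976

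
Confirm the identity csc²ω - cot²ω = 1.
LHS = 1/sin²ω - cos²ω/sin²ω = (1 - cos²ω)/sin²ω = sin²ω/sin²ω = 1 = RHS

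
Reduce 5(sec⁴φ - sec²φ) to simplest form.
5(sec⁴φ - sec²φ) = 5(tan⁴φ + tan²φ) (using Pythagorean)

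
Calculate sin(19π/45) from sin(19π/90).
sin(19π/45) = 2 sin 19π/90 cos 19π/90 = 0.9703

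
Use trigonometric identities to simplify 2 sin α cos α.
2 sin α cos α = sin(2α) (using Double angle)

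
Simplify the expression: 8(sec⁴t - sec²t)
8(sec⁴t - sec²t) = 8(tan⁴t + tan²t) (using Pythagorean)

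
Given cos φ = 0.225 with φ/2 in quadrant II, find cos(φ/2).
cos(φ/2) = ±√((1 + cos φ)/2); negative since φ/2 ∈ QII, so cos(φ/2) = -0.7826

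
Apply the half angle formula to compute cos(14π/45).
cos(14π/45) = √((1 + cos 28π/45)/2) = 0.5592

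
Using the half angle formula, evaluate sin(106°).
sin(106°) = √((1 - cos 212°)/2) = 0.9613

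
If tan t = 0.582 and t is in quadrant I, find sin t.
sin t = 0.503 (using tan²t + 1 = sec²t)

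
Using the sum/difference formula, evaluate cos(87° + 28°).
cos(87° + 28°) = cos 87° cos 28° - sin 87° sin 28° = -0.4226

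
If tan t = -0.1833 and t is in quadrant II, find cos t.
cos t = -0.9836 (using tan²t + 1 = sec²t)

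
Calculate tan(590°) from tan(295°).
tan(590°) = 2 tan 295° / (1 - tan²295°) = 1.192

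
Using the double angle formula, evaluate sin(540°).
sin(540°) = 2 sin 270° cos 270° = 0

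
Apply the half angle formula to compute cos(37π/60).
cos(37π/60) = -√((1 + cos 37π/30)/2) = -0.3584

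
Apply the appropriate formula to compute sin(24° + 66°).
sin(24° + 66°) = sin 24° cos 66° + cos 24° sin 66° = 1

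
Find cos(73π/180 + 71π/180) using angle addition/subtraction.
cos(73π/180 + 71π/180) = cos 73π/180 cos 71π/180 - sin 73π/180 sin 71π/180 = -0.809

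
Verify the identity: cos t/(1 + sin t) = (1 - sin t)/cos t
RHS = (1 - sin t)(1 + sin t) / (cos t(1 + sin t)) = (1 - sin²t) / (cos t(1 + sin t)) = cos²t / (cos t(1 + sin t)) = cos t/(1 + sin t) = LHS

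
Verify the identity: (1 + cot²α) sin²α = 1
LHS = csc²α · sin²α = (1/sin²α) · sin²α = 1 = RHS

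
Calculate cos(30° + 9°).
cos(30° + 9°) = cos 30° cos 9° - sin 30° sin 9° = 0.7771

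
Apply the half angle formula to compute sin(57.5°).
sin(57.5°) = √((1 - cos 115°)/2) = 0.8434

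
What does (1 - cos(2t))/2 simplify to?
(1 - cos(2t))/2 = sin²t (using Power reduction)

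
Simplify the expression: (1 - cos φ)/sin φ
(1 - cos φ)/sin φ = tan(φ/2) (using Half angle)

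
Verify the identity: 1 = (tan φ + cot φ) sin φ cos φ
RHS = (sin φ/cos φ + cos φ/sin φ) sin φ cos φ = ((sin²φ + cos²φ)/(sin φ cos φ)) · sin φ cos φ = sin²φ + cos²φ = 1 = LHS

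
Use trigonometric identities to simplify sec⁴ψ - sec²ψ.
sec⁴ψ - sec²ψ = tan⁴ψ + tan²ψ (using Pythagorean)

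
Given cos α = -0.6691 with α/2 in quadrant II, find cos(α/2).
cos(α/2) = ±√((1 + cos α)/2); negative since α/2 ∈ QII, so cos(α/2) = -0.4068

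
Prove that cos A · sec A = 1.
LHS = cos A · (1/cos A) = 1 = RHS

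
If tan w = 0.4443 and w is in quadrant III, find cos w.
cos w = -0.9139 (using tan²w + 1 = sec²w)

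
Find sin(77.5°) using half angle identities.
sin(77.5°) = √((1 - cos 155°)/2) = 0.9763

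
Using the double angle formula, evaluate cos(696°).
cos(696°) = cos²348° - sin²348° = 0.9135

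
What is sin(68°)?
sin(68°) = 0.9272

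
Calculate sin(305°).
sin(305°) = -0.8192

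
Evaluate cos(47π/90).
cos(47π/90) = -0.06976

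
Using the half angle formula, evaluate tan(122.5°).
tan(122.5°) = sin 245° / (1 + cos 245°) = -1.57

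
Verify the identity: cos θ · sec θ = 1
LHS = cos θ · (1/cos θ) = 1 = RHS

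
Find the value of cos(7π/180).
cos(7π/180) = 0.9925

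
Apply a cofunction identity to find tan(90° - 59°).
tan(90° - 59°) = cot(59°) = 0.6009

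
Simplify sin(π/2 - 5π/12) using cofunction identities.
sin(π/2 - 5π/12) = cos(5π/12)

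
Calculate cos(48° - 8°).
cos(48° - 8°) = cos 48° cos 8° + sin 48° sin 8° = 0.766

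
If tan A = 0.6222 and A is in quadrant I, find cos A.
cos A = 0.8491 (using tan²A + 1 = sec²A)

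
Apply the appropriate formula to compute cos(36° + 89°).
cos(36° + 89°) = cos 36° cos 89° - sin 36° sin 89° = -0.5736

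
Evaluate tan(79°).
tan(79°) = 5.145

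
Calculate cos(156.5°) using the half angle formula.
cos(156.5°) = -√((1 + cos 313°)/2) = -0.9171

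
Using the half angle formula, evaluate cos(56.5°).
cos(56.5°) = √((1 + cos 113°)/2) = 0.5519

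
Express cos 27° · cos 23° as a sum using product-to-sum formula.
cos 27° cos 23° = (1/2)[cos(27°-23°) + cos(27°+23°)]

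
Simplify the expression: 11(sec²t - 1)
11(sec²t - 1) = 11(tan²t) (using Pythagorean identity)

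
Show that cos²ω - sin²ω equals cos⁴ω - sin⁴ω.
RHS = (cos²ω - sin²ω)(cos²ω + sin²ω) = (cos²ω - sin²ω) · 1 = cos²ω - sin²ω = LHS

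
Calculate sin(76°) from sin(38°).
sin(76°) = 2 sin 38° cos 38° = 0.9703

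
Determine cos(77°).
cos(77°) = 0.225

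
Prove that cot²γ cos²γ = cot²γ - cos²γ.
RHS = cos²γ/sin²γ - cos²γ = cos²γ(1/sin²γ - 1) = cos²γ · (1 - sin²γ)/sin²γ = cos²γ · cos²γ/sin²γ = cos²γ · cot²γ = LHS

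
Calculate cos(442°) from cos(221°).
cos(442°) = cos²221° - sin²221° = 0.1392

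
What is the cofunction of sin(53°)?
sin(53°) = cos(90° - 53°) = cos(37°)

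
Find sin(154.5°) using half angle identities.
sin(154.5°) = √((1 - cos 309°)/2) = 0.4305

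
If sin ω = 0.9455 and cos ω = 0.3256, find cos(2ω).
cos(2ω) = cos²ω - sin²ω = -0.788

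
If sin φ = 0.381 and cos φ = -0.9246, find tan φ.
tan φ = sin φ / cos φ = -0.4121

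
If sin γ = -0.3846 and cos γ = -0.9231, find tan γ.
tan γ = sin γ / cos γ = 0.4166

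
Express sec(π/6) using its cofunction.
sec(π/6) = csc(π/2 - π/6) = csc(π/3)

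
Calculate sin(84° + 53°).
sin(84° + 53°) = sin 84° cos 53° + cos 84° sin 53° = 0.682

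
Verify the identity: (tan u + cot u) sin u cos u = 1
LHS = (sin u/cos u + cos u/sin u) sin u cos u = ((sin²u + cos²u)/(sin u cos u)) · sin u cos u = sin²u + cos²u = 1 = RHS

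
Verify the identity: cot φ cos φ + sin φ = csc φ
LHS = cos²φ/sin φ + sin φ = (cos²φ + sin²φ)/sin φ = 1/sin φ = csc φ = RHS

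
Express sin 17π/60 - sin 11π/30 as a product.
sin 17π/60 - sin 11π/30 = 2 cos(13π/40) sin(-π/24)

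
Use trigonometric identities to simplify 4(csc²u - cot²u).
4(csc²u - cot²u) = 4 (using Pythagorean identity)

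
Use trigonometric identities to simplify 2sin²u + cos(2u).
2sin²u + cos(2u) = 1 (using Double angle)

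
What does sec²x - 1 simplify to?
sec²x - 1 = tan²x (using Pythagorean identity)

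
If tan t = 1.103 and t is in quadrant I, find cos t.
cos t = 0.6717 (using tan²t + 1 = sec²t)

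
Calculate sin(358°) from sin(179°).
sin(358°) = 2 sin 179° cos 179° = -0.0349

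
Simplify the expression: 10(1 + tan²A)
10(1 + tan²A) = 10(sec²A) (using Pythagorean identity)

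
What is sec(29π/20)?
sec(29π/20) = -6.392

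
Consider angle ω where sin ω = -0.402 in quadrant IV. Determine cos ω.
cos ω = √(1 - sin²ω) = 0.9156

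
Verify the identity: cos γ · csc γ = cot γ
LHS = cos γ · (1/sin γ) = cos γ/sin γ = cot γ = RHS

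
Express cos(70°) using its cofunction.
cos(70°) = sin(90° - 70°) = sin(20°)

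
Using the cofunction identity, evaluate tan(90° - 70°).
tan(90° - 70°) = cot(70°) = 0.364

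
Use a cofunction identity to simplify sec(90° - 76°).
sec(90° - 76°) = csc(76°)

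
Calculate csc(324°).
csc(324°) = -1.701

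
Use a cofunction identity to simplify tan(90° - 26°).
tan(90° - 26°) = cot(26°)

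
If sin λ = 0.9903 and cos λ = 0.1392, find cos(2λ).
cos(2λ) = cos²λ - sin²λ = -0.9613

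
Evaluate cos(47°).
cos(47°) = 0.682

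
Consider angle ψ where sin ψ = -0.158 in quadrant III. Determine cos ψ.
cos ψ = ±√(1 - sin²ψ) = -0.9874 (negative in QIII)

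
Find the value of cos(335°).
cos(335°) = 0.9063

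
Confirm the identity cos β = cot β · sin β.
RHS = (cos β/sin β) · sin β = cos β = LHS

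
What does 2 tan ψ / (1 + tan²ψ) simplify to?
2 tan ψ / (1 + tan²ψ) = sin(2ψ) (using Double angle)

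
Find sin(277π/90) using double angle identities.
sin(277π/90) = 2 sin 277π/180 cos 277π/180 = -0.2419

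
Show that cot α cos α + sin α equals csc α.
LHS = cos²α/sin α + sin α = (cos²α + sin²α)/sin α = 1/sin α = csc α = RHS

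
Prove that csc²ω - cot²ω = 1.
LHS = 1/sin²ω - cos²ω/sin²ω = (1 - cos²ω)/sin²ω = sin²ω/sin²ω = 1 = RHS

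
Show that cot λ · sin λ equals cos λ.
LHS = (cos λ/sin λ) · sin λ = cos λ = RHS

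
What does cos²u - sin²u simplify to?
cos²u - sin²u = cos(2u) (using Double angle)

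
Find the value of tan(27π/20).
tan(27π/20) = 1.963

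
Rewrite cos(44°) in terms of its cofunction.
cos(44°) = sin(90° - 44°) = sin(46°)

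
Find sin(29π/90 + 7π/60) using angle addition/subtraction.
sin(29π/90 + 7π/60) = sin 29π/90 cos 7π/60 + cos 29π/90 sin 7π/60 = 0.9816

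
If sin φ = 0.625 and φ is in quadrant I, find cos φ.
cos φ = 0.7806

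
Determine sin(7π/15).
sin(7π/15) = 0.9945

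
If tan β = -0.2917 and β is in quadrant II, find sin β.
sin β = 0.28 (using tan²β + 1 = sec²β)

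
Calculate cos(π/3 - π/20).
cos(π/3 - π/20) = cos π/3 cos π/20 + sin π/3 sin π/20 = 0.6293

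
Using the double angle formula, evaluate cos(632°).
cos(632°) = 1 - 2sin²316° = 0.0349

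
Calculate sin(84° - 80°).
sin(84° - 80°) = sin 84° cos 80° - cos 84° sin 80° = 0.06976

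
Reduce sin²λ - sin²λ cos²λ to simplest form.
sin²λ - sin²λ cos²λ = sin⁴λ (using Factoring)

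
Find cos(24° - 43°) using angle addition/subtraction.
cos(24° - 43°) = cos 24° cos 43° + sin 24° sin 43° = 0.9455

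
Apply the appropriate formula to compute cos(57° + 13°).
cos(57° + 13°) = cos 57° cos 13° - sin 57° sin 13° = 0.342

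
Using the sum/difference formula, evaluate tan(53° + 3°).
tan(53° + 3°) = (tan 53° + tan 3°)/(1 - tan 53° tan 3°) = 1.483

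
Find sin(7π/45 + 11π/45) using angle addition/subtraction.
sin(7π/45 + 11π/45) = sin 7π/45 cos 11π/45 + cos 7π/45 sin 11π/45 = 0.9511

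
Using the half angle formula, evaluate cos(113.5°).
cos(113.5°) = -√((1 + cos 227°)/2) = -0.3987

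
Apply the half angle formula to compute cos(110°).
cos(110°) = -√((1 + cos 220°)/2) = -0.342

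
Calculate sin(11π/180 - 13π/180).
sin(11π/180 - 13π/180) = sin 11π/180 cos 13π/180 - cos 11π/180 sin 13π/180 = -0.0349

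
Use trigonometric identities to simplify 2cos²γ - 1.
2cos²γ - 1 = cos(2γ) (using Double angle)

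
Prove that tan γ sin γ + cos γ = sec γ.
LHS = sin²γ/cos γ + cos γ = (sin²γ + cos²γ)/cos γ = 1/cos γ = sec γ = RHS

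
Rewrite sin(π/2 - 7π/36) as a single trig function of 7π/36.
sin(π/2 - 7π/36) = cos(7π/36)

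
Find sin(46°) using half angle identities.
sin(46°) = √((1 - cos 92°)/2) = 0.7193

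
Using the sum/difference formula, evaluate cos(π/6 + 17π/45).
cos(π/6 + 17π/45) = cos π/6 cos 17π/45 - sin π/6 sin 17π/45 = -0.1392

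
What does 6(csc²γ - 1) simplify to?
6(csc²γ - 1) = 6(cot²γ) (using Pythagorean identity)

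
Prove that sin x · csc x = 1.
LHS = sin x · (1/sin x) = 1 = RHS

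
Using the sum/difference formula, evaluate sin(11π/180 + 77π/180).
sin(11π/180 + 77π/180) = sin 11π/180 cos 77π/180 + cos 11π/180 sin 77π/180 = 0.9994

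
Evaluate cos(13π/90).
cos(13π/90) = 0.8988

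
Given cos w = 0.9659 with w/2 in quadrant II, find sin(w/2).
sin(w/2) = ±√((1 - cos w)/2); positive since w/2 ∈ QII, so sin(w/2) = 0.1306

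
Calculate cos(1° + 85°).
cos(1° + 85°) = cos 1° cos 85° - sin 1° sin 85° = 0.06976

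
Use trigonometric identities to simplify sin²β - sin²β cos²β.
sin²β - sin²β cos²β = sin⁴β (using Factoring)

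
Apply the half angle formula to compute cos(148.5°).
cos(148.5°) = -√((1 + cos 297°)/2) = -0.8526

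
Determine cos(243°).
cos(243°) = -0.454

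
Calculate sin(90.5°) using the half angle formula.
sin(90.5°) = √((1 - cos 181°)/2) = 1.0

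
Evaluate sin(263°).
sin(263°) = -0.9925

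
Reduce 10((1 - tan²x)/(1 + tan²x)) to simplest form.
10((1 - tan²x)/(1 + tan²x)) = 10(cos(2x)) (using Double angle)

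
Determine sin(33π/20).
sin(33π/20) = -0.891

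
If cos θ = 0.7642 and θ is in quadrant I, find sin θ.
sin θ = 0.645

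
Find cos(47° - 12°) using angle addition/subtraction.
cos(47° - 12°) = cos 47° cos 12° + sin 47° sin 12° = 0.8192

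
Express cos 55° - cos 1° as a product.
cos 55° - cos 1° = -2 sin(28°) sin(27°)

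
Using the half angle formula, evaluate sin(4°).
sin(4°) = √((1 - cos 8°)/2) = 0.06976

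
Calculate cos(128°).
cos(128°) = -0.6157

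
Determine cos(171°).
cos(171°) = -0.9877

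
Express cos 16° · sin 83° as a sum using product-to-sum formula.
cos 16° sin 83° = (1/2)[sin(16°+83°) - sin(16°-83°)]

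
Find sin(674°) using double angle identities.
sin(674°) = 2 sin 337° cos 337° = -0.7193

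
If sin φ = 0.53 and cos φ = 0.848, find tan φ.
tan φ = sin φ / cos φ = 0.625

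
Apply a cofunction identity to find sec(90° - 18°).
sec(90° - 18°) = csc(18°) = 3.236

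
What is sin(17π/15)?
sin(17π/15) = -0.4067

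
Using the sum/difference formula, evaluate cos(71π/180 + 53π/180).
cos(71π/180 + 53π/180) = cos 71π/180 cos 53π/180 - sin 71π/180 sin 53π/180 = -0.5592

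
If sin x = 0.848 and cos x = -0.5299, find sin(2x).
sin(2x) = 2 sin x cos x = -0.8987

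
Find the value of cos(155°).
cos(155°) = -0.9063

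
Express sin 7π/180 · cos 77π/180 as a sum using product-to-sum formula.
sin 7π/180 cos 77π/180 = (1/2)[sin(7π/180+77π/180) + sin(7π/180-77π/180)]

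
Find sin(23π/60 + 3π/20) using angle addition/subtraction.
sin(23π/60 + 3π/20) = sin 23π/60 cos 3π/20 + cos 23π/60 sin 3π/20 = 0.9945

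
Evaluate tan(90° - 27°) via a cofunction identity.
tan(90° - 27°) = cot(27°) = 1.963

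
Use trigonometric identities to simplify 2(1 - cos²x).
2(1 - cos²x) = 2(sin²x) (using Pythagorean identity)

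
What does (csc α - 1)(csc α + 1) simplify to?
(csc α - 1)(csc α + 1) = cot²α (using Diff. of squares)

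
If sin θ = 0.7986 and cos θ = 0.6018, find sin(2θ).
sin(2θ) = 2 sin θ cos θ = 0.9612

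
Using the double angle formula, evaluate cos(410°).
cos(410°) = cos²205° - sin²205° = 0.6428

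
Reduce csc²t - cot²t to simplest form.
csc²t - cot²t = 1 (using Pythagorean identity)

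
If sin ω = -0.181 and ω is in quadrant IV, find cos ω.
cos ω = 0.9835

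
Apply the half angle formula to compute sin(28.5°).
sin(28.5°) = √((1 - cos 57°)/2) = 0.4772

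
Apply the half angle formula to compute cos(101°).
cos(101°) = -√((1 + cos 202°)/2) = -0.1908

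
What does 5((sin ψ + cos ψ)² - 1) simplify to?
5((sin ψ + cos ψ)² - 1) = 5(sin(2ψ)) (using Pythagorean + double angle)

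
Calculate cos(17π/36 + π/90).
cos(17π/36 + π/90) = cos 17π/36 cos π/90 - sin 17π/36 sin π/90 = 0.05234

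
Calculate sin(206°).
sin(206°) = -0.4384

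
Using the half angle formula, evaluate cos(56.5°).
cos(56.5°) = √((1 + cos 113°)/2) = 0.5519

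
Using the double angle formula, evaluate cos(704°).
cos(704°) = cos²352° - sin²352° = 0.9613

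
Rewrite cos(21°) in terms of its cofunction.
cos(21°) = sin(90° - 21°) = sin(69°)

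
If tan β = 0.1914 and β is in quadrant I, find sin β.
sin β = 0.188 (using tan²β + 1 = sec²β)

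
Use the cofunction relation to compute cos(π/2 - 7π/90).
cos(π/2 - 7π/90) = sin(7π/90) = 0.2419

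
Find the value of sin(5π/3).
sin(5π/3) = -√3/2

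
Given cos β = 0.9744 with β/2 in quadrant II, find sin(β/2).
sin(β/2) = ±√((1 - cos β)/2); positive since β/2 ∈ QII, so sin(β/2) = 0.1131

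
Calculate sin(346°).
sin(346°) = -0.2419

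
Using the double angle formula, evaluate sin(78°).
sin(78°) = 2 sin 39° cos 39° = 0.9781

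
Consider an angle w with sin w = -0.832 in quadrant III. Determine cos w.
cos w = ±√(1 - sin²w) = -0.5548 (negative in QIII)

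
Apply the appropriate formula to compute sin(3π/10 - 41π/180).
sin(3π/10 - 41π/180) = sin 3π/10 cos 41π/180 - cos 3π/10 sin 41π/180 = 0.225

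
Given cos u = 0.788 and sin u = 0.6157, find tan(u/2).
tan(u/2) = sin u / (1 + cos u) = 0.3444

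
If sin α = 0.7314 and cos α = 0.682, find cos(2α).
cos(2α) = cos²α - sin²α = -0.06982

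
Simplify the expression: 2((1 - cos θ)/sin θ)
2((1 - cos θ)/sin θ) = 2(tan(θ/2)) (using Half angle)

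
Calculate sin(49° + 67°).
sin(49° + 67°) = sin 49° cos 67° + cos 49° sin 67° = 0.8988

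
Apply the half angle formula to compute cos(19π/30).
cos(19π/30) = -√((1 + cos 19π/15)/2) = -0.4067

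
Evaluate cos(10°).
cos(10°) = 0.9848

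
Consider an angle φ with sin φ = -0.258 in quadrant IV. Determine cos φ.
cos φ = √(1 - sin²φ) = 0.9661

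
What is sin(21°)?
sin(21°) = 0.3584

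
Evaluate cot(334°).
cot(334°) = -2.05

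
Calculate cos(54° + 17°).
cos(54° + 17°) = cos 54° cos 17° - sin 54° sin 17° = 0.3256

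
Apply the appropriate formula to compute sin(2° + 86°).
sin(2° + 86°) = sin 2° cos 86° + cos 2° sin 86° = 0.9994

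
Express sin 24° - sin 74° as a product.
sin 24° - sin 74° = 2 cos(49°) sin(-25°)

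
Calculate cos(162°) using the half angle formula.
cos(162°) = -√((1 + cos 324°)/2) = -0.9511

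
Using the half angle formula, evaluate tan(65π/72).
tan(65π/72) = sin 65π/36 / (1 + cos 65π/36) = -0.3153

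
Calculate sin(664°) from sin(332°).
sin(664°) = 2 sin 332° cos 332° = -0.829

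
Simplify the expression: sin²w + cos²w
sin²w + cos²w = 1 (using Pythagorean identity)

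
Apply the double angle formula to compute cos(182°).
cos(182°) = cos²91° - sin²91° = -0.9994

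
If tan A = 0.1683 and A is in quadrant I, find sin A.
sin A = 0.166 (using tan²A + 1 = sec²A)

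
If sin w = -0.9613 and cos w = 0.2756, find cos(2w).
cos(2w) = cos²w - sin²w = -0.8481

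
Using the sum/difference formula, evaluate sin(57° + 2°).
sin(57° + 2°) = sin 57° cos 2° + cos 57° sin 2° = 0.8572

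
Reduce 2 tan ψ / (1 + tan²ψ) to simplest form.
2 tan ψ / (1 + tan²ψ) = sin(2ψ) (using Double angle)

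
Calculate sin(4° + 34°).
sin(4° + 34°) = sin 4° cos 34° + cos 4° sin 34° = 0.6157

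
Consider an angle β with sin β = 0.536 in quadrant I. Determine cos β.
cos β = √(1 - sin²β) = 0.8442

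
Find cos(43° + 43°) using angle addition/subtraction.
cos(43° + 43°) = cos 43° cos 43° - sin 43° sin 43° = 0.06976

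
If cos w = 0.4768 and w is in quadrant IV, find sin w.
sin w = -0.879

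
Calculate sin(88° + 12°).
sin(88° + 12°) = sin 88° cos 12° + cos 88° sin 12° = 0.9848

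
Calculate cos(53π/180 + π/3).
cos(53π/180 + π/3) = cos 53π/180 cos π/3 - sin 53π/180 sin π/3 = -0.3907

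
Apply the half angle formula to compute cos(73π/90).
cos(73π/90) = -√((1 + cos 73π/45)/2) = -0.829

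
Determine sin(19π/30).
sin(19π/30) = 0.9135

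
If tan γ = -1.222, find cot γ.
cot γ = 1/tan γ = -0.8183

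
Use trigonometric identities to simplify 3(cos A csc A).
3(cos A csc A) = 3(cot A) (using Reciprocal + quotient)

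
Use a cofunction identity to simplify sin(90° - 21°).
sin(90° - 21°) = cos(21°)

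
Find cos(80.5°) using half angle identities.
cos(80.5°) = √((1 + cos 161°)/2) = 0.165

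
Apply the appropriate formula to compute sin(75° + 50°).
sin(75° + 50°) = sin 75° cos 50° + cos 75° sin 50° = 0.8192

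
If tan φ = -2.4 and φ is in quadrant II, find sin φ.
sin φ = 0.9231 (using tan²φ + 1 = sec²φ)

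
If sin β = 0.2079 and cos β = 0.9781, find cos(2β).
cos(2β) = cos²β - sin²β = 0.9135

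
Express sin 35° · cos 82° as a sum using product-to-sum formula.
sin 35° cos 82° = (1/2)[sin(35°+82°) + sin(35°-82°)]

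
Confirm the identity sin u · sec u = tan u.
LHS = sin u · (1/cos u) = sin u/cos u = tan u = RHS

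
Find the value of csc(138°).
csc(138°) = 1.494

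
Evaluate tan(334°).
tan(334°) = -0.4877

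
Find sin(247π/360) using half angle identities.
sin(247π/360) = √((1 - cos 247π/180)/2) = 0.8339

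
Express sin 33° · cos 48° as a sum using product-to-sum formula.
sin 33° cos 48° = (1/2)[sin(33°+48°) + sin(33°-48°)]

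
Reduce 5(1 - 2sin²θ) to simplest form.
5(1 - 2sin²θ) = 5(cos(2θ)) (using Double angle)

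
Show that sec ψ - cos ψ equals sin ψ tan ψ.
LHS = 1/cos ψ - cos ψ = (1 - cos²ψ)/cos ψ = sin²ψ/cos ψ = sin ψ · (sin ψ/cos ψ) = sin ψ tan ψ = RHS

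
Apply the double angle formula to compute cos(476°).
cos(476°) = cos²238° - sin²238° = -0.4384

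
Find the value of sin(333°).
sin(333°) = -0.454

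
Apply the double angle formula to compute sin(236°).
sin(236°) = 2 sin 118° cos 118° = -0.829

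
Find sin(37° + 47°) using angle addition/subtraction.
sin(37° + 47°) = sin 37° cos 47° + cos 37° sin 47° = 0.9945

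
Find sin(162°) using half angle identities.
sin(162°) = √((1 - cos 324°)/2) = 0.309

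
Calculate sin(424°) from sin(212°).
sin(424°) = 2 sin 212° cos 212° = 0.8988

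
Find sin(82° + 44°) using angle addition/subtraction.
sin(82° + 44°) = sin 82° cos 44° + cos 82° sin 44° = 0.809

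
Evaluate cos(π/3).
cos(π/3) = 1/2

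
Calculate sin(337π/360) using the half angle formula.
sin(337π/360) = √((1 - cos 337π/180)/2) = 0.1994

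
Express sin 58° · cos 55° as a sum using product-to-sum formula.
sin 58° cos 55° = (1/2)[sin(58°+55°) + sin(58°-55°)]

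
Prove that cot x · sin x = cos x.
LHS = (cos x/sin x) · sin x = cos x = RHS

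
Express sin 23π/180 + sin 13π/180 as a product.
sin 23π/180 + sin 13π/180 = 2 sin(π/10) cos(π/36)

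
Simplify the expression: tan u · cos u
tan u · cos u = sin u (using Quotient identity)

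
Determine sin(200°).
sin(200°) = -0.342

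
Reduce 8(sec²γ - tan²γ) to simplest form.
8(sec²γ - tan²γ) = 8 (using Pythagorean identity)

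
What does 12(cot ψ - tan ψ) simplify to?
12(cot ψ - tan ψ) = 12(2 cot(2ψ)) (using Double angle)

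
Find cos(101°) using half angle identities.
cos(101°) = -√((1 + cos 202°)/2) = -0.1908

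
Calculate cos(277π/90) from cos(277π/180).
cos(277π/90) = 1 - 2sin²277π/180 = -0.9703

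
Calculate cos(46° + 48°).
cos(46° + 48°) = cos 46° cos 48° - sin 46° sin 48° = -0.06976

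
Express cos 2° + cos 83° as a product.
cos 2° + cos 83° = 2 cos(42.5°) cos(-40.5°)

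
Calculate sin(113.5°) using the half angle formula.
sin(113.5°) = √((1 - cos 227°)/2) = 0.9171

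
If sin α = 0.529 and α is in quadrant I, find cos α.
cos α = 0.8486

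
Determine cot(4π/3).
cot(4π/3) = √3/3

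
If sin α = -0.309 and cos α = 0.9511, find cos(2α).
cos(2α) = cos²α - sin²α = 0.8091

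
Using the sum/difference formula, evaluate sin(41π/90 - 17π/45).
sin(41π/90 - 17π/45) = sin 41π/90 cos 17π/45 - cos 41π/90 sin 17π/45 = 0.2419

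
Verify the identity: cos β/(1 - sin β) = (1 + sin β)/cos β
RHS = (1 + sin β)(1 - sin β) / (cos β(1 - sin β)) = (1 - sin²β) / (cos β(1 - sin β)) = cos²β / (cos β(1 - sin β)) = cos β/(1 - sin β) = LHS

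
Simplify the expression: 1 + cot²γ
1 + cot²γ = csc²γ (using Pythagorean identity)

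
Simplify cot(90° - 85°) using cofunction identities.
cot(90° - 85°) = tan(85°)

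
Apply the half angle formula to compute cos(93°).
cos(93°) = -√((1 + cos 186°)/2) = -0.05234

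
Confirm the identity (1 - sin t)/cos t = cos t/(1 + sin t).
LHS = (1 - sin t)(1 + sin t) / (cos t(1 + sin t)) = (1 - sin²t) / (cos t(1 + sin t)) = cos²t / (cos t(1 + sin t)) = cos t/(1 + sin t) = RHS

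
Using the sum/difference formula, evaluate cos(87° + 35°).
cos(87° + 35°) = cos 87° cos 35° - sin 87° sin 35° = -0.5299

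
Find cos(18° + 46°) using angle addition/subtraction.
cos(18° + 46°) = cos 18° cos 46° - sin 18° sin 46° = 0.4384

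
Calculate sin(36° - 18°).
sin(36° - 18°) = sin 36° cos 18° - cos 36° sin 18° = 0.309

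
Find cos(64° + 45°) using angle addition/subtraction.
cos(64° + 45°) = cos 64° cos 45° - sin 64° sin 45° = -0.3256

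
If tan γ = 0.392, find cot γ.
cot γ = 1/tan γ = 2.551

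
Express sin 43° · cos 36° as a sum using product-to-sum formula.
sin 43° cos 36° = (1/2)[sin(43°+36°) + sin(43°-36°)]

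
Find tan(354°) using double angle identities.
tan(354°) = 2 tan 177° / (1 - tan²177°) = -0.1051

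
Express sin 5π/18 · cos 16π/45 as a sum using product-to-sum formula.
sin 5π/18 cos 16π/45 = (1/2)[sin(5π/18+16π/45) + sin(5π/18-16π/45)]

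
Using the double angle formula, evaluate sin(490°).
sin(490°) = 2 sin 245° cos 245° = 0.766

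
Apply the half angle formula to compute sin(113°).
sin(113°) = √((1 - cos 226°)/2) = 0.9205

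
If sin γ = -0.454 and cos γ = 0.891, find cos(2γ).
cos(2γ) = cos²γ - sin²γ = 0.5878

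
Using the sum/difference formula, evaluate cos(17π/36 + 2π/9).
cos(17π/36 + 2π/9) = cos 17π/36 cos 2π/9 - sin 17π/36 sin 2π/9 = -0.5736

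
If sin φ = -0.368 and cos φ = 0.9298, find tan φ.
tan φ = sin φ / cos φ = -0.3958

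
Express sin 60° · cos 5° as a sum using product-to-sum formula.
sin 60° cos 5° = (1/2)[sin(60°+5°) + sin(60°-5°)]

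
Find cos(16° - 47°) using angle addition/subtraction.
cos(16° - 47°) = cos 16° cos 47° + sin 16° sin 47° = 0.8572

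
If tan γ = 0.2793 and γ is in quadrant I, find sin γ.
sin γ = 0.269 (using tan²γ + 1 = sec²γ)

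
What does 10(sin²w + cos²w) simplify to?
10(sin²w + cos²w) = 10 (using Pythagorean identity)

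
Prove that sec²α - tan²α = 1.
LHS = 1/cos²α - sin²α/cos²α = (1 - sin²α)/cos²α = cos²α/cos²α = 1 = RHS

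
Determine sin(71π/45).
sin(71π/45) = -0.9703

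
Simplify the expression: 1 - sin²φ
1 - sin²φ = cos²φ (using Pythagorean identity)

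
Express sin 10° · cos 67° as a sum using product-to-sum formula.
sin 10° cos 67° = (1/2)[sin(10°+67°) + sin(10°-67°)]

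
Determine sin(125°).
sin(125°) = 0.8192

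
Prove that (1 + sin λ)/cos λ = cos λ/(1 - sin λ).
LHS = (1 + sin λ)(1 - sin λ) / (cos λ(1 - sin λ)) = (1 - sin²λ) / (cos λ(1 - sin λ)) = cos²λ / (cos λ(1 - sin λ)) = cos λ/(1 - sin λ) = RHS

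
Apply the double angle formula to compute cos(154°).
cos(154°) = cos²77° - sin²77° = -0.8988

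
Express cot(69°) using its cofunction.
cot(69°) = tan(90° - 69°) = tan(21°)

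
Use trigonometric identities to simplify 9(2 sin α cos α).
9(2 sin α cos α) = 9(sin(2α)) (using Double angle)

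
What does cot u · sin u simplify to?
cot u · sin u = cos u (using Quotient identity)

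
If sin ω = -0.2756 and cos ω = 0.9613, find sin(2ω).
sin(2ω) = 2 sin ω cos ω = -0.5299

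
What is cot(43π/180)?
cot(43π/180) = 1.072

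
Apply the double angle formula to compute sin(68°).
sin(68°) = 2 sin 34° cos 34° = 0.9272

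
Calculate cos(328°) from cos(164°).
cos(328°) = cos²164° - sin²164° = 0.848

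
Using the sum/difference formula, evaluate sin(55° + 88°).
sin(55° + 88°) = sin 55° cos 88° + cos 55° sin 88° = 0.6018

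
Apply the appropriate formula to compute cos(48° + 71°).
cos(48° + 71°) = cos 48° cos 71° - sin 48° sin 71° = -0.4848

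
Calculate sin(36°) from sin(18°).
sin(36°) = 2 sin 18° cos 18° = 0.5878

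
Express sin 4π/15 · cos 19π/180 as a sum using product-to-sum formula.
sin 4π/15 cos 19π/180 = (1/2)[sin(4π/15+19π/180) + sin(4π/15-19π/180)]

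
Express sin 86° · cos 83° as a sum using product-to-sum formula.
sin 86° cos 83° = (1/2)[sin(86°+83°) + sin(86°-83°)]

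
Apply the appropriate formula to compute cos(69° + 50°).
cos(69° + 50°) = cos 69° cos 50° - sin 69° sin 50° = -0.4848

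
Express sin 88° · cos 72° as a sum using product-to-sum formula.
sin 88° cos 72° = (1/2)[sin(88°+72°) + sin(88°-72°)]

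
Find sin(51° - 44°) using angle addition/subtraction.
sin(51° - 44°) = sin 51° cos 44° - cos 51° sin 44° = 0.1219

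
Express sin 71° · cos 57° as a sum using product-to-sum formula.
sin 71° cos 57° = (1/2)[sin(71°+57°) + sin(71°-57°)]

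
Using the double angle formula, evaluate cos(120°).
cos(120°) = 2cos²60° - 1 = -1/2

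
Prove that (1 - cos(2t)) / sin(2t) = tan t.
LHS = 2sin²t / (2 sin t cos t) = sin t/cos t = tan t = RHS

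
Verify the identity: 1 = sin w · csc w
RHS = sin w · (1/sin w) = 1 = LHS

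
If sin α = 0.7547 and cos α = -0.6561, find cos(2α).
cos(2α) = cos²α - sin²α = -0.1391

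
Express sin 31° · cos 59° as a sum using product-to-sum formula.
sin 31° cos 59° = (1/2)[sin(31°+59°) + sin(31°-59°)]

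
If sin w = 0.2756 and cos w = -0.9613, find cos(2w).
cos(2w) = cos²w - sin²w = 0.8481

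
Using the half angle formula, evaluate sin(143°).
sin(143°) = √((1 - cos 286°)/2) = 0.6018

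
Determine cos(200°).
cos(200°) = -0.9397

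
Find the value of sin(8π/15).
sin(8π/15) = 0.9945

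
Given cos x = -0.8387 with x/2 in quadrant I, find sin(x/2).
sin(x/2) = ±√((1 - cos x)/2); positive since x/2 ∈ QI, so sin(x/2) = 0.9588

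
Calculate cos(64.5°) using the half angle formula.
cos(64.5°) = √((1 + cos 129°)/2) = 0.4305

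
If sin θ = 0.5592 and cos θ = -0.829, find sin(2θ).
sin(2θ) = 2 sin θ cos θ = -0.9272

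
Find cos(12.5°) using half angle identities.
cos(12.5°) = √((1 + cos 25°)/2) = 0.9763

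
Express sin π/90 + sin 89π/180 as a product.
sin π/90 + sin 89π/180 = 2 sin(91π/360) cos(-29π/120)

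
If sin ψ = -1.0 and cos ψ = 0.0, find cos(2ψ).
cos(2ψ) = cos²ψ - sin²ψ = -1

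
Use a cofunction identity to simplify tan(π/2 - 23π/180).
tan(π/2 - 23π/180) = cot(23π/180)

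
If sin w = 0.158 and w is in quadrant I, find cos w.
cos w = 0.9874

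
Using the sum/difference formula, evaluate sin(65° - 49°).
sin(65° - 49°) = sin 65° cos 49° - cos 65° sin 49° = 0.2756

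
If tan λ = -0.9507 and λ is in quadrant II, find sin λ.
sin λ = 0.689 (using tan²λ + 1 = sec²λ)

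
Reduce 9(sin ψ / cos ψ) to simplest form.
9(sin ψ / cos ψ) = 9(tan ψ) (using Quotient identity)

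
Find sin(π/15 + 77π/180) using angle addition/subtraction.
sin(π/15 + 77π/180) = sin π/15 cos 77π/180 + cos π/15 sin 77π/180 = 0.9998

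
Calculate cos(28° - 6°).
cos(28° - 6°) = cos 28° cos 6° + sin 28° sin 6° = 0.9272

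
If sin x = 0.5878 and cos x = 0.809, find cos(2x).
cos(2x) = cos²x - sin²x = 0.309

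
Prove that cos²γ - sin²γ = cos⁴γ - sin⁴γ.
RHS = (cos²γ - sin²γ)(cos²γ + sin²γ) = (cos²γ - sin²γ) · 1 = cos²γ - sin²γ = LHS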